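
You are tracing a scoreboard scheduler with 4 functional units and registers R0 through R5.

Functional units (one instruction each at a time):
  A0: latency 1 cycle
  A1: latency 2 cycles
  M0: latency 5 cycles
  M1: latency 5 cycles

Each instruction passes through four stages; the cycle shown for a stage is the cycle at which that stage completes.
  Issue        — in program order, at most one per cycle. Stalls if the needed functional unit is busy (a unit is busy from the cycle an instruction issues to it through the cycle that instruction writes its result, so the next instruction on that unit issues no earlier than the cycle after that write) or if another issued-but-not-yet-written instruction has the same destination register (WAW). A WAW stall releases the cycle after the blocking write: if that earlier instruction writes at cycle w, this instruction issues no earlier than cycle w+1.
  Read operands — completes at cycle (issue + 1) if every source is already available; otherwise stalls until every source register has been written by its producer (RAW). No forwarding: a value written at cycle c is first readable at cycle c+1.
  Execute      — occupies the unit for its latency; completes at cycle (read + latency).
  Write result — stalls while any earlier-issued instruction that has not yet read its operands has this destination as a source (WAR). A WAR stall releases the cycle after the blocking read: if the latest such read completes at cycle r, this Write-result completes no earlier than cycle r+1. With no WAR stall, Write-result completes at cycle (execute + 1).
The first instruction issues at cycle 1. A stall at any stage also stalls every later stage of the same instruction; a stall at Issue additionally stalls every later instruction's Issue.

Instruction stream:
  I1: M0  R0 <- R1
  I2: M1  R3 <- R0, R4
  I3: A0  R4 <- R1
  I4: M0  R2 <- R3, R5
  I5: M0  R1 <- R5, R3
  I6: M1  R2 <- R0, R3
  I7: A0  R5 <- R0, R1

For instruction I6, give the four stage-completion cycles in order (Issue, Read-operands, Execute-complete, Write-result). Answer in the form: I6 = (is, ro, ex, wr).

I6 = (24, 25, 30, 31)

1) issue 1, read 2, done 7, write 8
2) issue 2, read 9, done 14, write 15  <RAW R0: wait I1 write@8>
3) issue 3, read 4, done 5, write 10  <WAR R4: wait I2 read@9>
4) issue 9, read 16, done 21, write 22  <struct: M0 busy until I1 writes@8 / RAW R3: wait I2 write@15>
5) issue 23, read 24, done 29, write 30  <struct: M0 busy until I4 writes@22>
6) issue 24, read 25, done 30, write 31
7) issue 25, read 31, done 32, write 33  <RAW R1: wait I5 write@30>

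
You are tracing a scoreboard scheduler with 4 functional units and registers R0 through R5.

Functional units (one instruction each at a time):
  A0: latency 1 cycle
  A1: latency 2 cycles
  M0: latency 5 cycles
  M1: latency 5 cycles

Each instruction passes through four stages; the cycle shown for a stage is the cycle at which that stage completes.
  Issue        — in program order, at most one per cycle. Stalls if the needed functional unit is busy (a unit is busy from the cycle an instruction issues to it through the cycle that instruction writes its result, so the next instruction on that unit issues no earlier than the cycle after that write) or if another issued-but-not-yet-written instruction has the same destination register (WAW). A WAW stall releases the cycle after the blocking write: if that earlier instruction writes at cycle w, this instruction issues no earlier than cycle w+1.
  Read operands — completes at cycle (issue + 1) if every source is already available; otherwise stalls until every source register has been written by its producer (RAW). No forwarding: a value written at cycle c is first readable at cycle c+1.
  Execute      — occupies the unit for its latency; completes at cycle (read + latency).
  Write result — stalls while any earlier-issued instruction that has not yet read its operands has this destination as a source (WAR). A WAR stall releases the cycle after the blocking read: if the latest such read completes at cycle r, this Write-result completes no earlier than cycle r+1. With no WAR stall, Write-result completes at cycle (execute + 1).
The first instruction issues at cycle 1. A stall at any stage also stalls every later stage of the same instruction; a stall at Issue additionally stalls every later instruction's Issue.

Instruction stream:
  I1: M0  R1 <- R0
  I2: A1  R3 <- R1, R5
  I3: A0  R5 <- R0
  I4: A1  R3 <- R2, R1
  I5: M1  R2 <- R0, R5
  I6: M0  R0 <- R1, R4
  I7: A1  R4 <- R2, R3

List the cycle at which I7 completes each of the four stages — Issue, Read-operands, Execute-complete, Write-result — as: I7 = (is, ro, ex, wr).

I7 = (18, 22, 24, 25)

I1 -> (1, 2, 7, 8)
I2 -> (2, 9, 11, 12)  // RAW R1: wait I1 write@8
I3 -> (3, 4, 5, 10)  // WAR R5: wait I2 read@9
I4 -> (13, 14, 16, 17)  // struct: A1 busy until I2 writes@12
I5 -> (14, 15, 20, 21)
I6 -> (15, 16, 21, 22)
I7 -> (18, 22, 24, 25)  // struct: A1 busy until I4 writes@17, RAW R2: wait I5 write@21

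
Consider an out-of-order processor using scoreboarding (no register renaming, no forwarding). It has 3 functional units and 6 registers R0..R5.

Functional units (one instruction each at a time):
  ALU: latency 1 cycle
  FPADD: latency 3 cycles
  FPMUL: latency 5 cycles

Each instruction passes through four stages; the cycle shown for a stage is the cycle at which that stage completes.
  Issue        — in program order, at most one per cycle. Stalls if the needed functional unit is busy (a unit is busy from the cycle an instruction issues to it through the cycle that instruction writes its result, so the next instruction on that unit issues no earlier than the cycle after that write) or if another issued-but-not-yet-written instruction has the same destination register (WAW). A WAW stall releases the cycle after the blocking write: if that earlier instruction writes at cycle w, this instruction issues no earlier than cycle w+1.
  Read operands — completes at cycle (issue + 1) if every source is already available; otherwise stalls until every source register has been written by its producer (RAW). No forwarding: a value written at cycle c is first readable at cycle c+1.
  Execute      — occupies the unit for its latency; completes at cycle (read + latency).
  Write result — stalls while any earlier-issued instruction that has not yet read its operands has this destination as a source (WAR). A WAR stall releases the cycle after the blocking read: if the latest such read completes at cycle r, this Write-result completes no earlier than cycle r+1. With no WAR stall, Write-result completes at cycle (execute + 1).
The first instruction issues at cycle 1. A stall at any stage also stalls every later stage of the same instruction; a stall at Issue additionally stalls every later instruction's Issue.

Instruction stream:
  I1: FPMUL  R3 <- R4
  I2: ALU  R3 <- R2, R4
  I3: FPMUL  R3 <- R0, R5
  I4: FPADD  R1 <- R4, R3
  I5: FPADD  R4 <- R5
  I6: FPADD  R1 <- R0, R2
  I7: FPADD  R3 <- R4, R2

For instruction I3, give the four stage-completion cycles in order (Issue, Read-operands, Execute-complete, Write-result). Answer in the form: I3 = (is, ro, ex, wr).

cycle 1: I1→FPMUL
cycle 2: I1 RO
cycle 7: I1 EX
cycle 8: I1 WR R3
cycle 9: I2→ALU
cycle 10: I2 RO
cycle 11: I2 EX
cycle 12: I2 WR R3
cycle 13: I3→FPMUL
cycle 14: I3 RO, I4→FPADD
cycle 19: I3 EX
cycle 20: I3 WR R3
cycle 21: I4 RO
cycle 24: I4 EX
cycle 25: I4 WR R1
cycle 26: I5→FPADD
cycle 27: I5 RO
cycle 30: I5 EX
cycle 31: I5 WR R4
cycle 32: I6→FPADD
cycle 33: I6 RO
cycle 36: I6 EX
cycle 37: I6 WR R1
cycle 38: I7→FPADD
cycle 39: I7 RO
cycle 42: I7 EX
cycle 43: I7 WR R3

I3 = (13, 14, 19, 20)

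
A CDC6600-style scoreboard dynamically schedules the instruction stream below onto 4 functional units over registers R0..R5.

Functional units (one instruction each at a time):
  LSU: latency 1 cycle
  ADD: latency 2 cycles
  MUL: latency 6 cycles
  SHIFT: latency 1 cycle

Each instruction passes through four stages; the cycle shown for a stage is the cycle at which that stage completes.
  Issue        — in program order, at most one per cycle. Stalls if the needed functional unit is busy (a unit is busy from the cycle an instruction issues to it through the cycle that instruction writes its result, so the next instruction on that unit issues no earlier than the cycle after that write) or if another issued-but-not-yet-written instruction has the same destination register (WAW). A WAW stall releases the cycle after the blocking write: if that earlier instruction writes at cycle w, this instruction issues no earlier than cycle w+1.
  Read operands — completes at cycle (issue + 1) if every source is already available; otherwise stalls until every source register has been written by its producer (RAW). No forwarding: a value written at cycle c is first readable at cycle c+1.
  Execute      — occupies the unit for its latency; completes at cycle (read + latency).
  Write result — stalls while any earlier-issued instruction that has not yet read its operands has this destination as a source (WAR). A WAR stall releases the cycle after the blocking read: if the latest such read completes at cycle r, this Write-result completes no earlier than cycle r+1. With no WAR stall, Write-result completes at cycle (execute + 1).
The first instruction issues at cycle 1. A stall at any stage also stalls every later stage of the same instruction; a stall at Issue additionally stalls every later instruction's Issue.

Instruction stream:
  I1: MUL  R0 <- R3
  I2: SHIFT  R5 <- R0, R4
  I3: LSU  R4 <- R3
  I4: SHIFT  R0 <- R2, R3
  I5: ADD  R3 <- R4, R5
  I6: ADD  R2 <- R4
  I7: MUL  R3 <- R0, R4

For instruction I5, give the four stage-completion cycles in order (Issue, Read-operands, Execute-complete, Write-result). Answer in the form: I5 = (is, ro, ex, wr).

I1 -> (1, 2, 8, 9)
I2 -> (2, 10, 11, 12)  // RAW R0: wait I1 write@9
I3 -> (3, 4, 5, 11)  // WAR R4: wait I2 read@10
I4 -> (13, 14, 15, 16)  // struct: SHIFT busy until I2 writes@12
I5 -> (14, 15, 17, 18)
I6 -> (19, 20, 22, 23)  // struct: ADD busy until I5 writes@18
I7 -> (20, 21, 27, 28)

I5 = (14, 15, 17, 18)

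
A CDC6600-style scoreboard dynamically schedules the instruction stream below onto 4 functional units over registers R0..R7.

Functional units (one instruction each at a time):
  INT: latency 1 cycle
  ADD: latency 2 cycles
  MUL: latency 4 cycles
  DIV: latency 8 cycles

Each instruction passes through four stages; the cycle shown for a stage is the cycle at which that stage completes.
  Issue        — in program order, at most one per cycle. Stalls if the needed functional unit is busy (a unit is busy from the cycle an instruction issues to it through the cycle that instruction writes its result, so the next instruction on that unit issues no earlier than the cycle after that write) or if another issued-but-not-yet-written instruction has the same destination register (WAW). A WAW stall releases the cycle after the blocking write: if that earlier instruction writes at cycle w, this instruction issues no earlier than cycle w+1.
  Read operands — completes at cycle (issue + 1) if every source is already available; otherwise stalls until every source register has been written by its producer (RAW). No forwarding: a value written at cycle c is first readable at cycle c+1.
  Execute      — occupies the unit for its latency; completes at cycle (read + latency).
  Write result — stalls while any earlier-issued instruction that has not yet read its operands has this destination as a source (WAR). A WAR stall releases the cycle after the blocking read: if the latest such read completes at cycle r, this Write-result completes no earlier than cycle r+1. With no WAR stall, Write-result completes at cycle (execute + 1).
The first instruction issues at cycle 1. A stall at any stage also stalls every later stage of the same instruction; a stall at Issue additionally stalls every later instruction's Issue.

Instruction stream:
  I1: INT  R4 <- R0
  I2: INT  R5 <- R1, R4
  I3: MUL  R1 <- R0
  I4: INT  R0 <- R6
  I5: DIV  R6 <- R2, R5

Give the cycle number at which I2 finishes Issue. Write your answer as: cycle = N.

cycle = 5

  I1 | 1 | 2 | 3 | 4
  I2 | 5 | 6 | 7 | 8   struct: INT busy until I1 writes@4
  I3 | 6 | 7 | 11 | 12
  I4 | 9 | 10 | 11 | 12   struct: INT busy until I2 writes@8
  I5 | 10 | 11 | 19 | 20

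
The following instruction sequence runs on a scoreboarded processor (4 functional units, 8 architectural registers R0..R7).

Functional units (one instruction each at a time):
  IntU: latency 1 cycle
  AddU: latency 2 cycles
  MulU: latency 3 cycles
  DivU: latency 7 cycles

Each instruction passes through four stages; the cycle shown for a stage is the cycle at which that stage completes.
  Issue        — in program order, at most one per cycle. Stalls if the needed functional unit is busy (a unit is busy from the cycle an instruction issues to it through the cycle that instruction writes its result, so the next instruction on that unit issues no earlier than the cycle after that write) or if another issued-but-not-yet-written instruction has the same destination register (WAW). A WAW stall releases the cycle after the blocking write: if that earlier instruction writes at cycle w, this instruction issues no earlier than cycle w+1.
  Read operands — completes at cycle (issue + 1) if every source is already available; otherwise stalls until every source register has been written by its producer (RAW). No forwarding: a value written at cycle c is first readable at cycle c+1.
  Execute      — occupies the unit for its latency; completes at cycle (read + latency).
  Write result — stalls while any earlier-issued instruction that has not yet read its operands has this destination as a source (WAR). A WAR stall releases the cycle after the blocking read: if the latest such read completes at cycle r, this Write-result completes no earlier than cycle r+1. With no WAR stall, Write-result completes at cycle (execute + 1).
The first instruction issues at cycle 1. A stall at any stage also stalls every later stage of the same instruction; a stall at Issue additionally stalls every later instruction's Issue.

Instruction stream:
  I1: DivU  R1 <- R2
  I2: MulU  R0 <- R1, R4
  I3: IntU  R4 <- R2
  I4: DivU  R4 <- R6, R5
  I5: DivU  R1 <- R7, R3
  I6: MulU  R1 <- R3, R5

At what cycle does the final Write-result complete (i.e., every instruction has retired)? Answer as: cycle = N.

t=1  issue I1 (DivU)
t=2  I1 read-ops · issue I2 (MulU)
t=3  issue I3 (IntU)
t=4  I3 read-ops
t=5  I3 finished on IntU
t=9  I1 finished on DivU
t=10  I1→R1
t=11  I2 read-ops
t=12  I3→R4
t=13  issue I4 (DivU)
t=14  I2 finished on MulU · I4 read-ops
t=15  I2→R0
t=21  I4 finished on DivU
t=22  I4→R4
t=23  issue I5 (DivU)
t=24  I5 read-ops
t=31  I5 finished on DivU
t=32  I5→R1
t=33  issue I6 (MulU)
t=34  I6 read-ops
t=37  I6 finished on MulU
t=38  I6→R1

cycle = 38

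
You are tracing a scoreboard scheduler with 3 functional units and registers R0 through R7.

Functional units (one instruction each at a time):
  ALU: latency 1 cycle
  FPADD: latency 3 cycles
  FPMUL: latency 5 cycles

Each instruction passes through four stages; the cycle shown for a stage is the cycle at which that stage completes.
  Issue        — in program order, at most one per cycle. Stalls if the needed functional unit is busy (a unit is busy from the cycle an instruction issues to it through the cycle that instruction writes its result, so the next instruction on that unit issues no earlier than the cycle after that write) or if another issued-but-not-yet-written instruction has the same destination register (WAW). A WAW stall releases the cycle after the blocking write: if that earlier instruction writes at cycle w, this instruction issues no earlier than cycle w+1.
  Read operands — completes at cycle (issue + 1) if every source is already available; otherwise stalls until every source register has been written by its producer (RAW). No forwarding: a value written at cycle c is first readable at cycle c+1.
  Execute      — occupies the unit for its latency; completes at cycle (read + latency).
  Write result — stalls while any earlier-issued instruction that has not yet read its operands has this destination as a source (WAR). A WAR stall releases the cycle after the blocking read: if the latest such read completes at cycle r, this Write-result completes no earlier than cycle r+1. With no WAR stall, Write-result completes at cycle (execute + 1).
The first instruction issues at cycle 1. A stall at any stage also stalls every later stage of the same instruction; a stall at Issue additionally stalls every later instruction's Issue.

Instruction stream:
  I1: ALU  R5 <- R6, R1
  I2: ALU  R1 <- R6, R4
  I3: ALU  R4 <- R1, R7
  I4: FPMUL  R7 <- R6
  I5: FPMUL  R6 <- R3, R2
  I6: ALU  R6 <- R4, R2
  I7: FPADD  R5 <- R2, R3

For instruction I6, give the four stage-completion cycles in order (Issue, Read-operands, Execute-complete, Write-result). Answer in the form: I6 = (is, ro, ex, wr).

I6 = (26, 27, 28, 29)

t=1  I1 dispatched to ALU
t=2  I1 operands ready
t=3  I1 complete
t=4  R5←I1
t=5  I2 dispatched to ALU
t=6  I2 operands ready
t=7  I2 complete
t=8  R1←I2
t=9  I3 dispatched to ALU
t=10  I3 operands ready | I4 dispatched to FPMUL
t=11  I3 complete | I4 operands ready
t=12  R4←I3
t=16  I4 complete
t=17  R7←I4
t=18  I5 dispatched to FPMUL
t=19  I5 operands ready
t=24  I5 complete
t=25  R6←I5
t=26  I6 dispatched to ALU
t=27  I6 operands ready | I7 dispatched to FPADD
t=28  I6 complete | I7 operands ready
t=29  R6←I6
t=31  I7 complete
t=32  R5←I7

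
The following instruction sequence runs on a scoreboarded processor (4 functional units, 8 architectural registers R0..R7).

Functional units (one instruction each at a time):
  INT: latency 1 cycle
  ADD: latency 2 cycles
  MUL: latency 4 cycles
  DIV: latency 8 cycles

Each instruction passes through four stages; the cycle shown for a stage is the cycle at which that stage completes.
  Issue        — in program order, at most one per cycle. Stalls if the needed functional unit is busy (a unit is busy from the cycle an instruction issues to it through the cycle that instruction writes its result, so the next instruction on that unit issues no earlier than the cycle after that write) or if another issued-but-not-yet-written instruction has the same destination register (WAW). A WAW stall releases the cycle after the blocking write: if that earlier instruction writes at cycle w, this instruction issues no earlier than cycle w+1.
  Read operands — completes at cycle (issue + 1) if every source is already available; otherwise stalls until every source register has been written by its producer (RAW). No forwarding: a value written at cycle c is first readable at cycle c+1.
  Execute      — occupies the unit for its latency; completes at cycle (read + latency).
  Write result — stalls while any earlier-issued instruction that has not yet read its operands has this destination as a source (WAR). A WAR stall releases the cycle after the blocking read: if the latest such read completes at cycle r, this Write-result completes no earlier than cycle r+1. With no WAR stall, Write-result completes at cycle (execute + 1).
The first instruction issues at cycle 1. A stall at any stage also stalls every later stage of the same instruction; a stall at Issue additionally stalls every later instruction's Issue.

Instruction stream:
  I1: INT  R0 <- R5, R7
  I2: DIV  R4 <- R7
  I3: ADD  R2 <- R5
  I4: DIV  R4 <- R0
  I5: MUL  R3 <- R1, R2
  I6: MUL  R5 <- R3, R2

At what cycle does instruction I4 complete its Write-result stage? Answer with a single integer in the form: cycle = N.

cycle = 23

[I1] 1/2/3/4
[I2] 2/3/11/12
[I3] 3/4/6/7
[I4] 13/14/22/23  (struct: DIV busy until I2 writes@12)
[I5] 14/15/19/20
[I6] 21/22/26/27  (struct: MUL busy until I5 writes@20)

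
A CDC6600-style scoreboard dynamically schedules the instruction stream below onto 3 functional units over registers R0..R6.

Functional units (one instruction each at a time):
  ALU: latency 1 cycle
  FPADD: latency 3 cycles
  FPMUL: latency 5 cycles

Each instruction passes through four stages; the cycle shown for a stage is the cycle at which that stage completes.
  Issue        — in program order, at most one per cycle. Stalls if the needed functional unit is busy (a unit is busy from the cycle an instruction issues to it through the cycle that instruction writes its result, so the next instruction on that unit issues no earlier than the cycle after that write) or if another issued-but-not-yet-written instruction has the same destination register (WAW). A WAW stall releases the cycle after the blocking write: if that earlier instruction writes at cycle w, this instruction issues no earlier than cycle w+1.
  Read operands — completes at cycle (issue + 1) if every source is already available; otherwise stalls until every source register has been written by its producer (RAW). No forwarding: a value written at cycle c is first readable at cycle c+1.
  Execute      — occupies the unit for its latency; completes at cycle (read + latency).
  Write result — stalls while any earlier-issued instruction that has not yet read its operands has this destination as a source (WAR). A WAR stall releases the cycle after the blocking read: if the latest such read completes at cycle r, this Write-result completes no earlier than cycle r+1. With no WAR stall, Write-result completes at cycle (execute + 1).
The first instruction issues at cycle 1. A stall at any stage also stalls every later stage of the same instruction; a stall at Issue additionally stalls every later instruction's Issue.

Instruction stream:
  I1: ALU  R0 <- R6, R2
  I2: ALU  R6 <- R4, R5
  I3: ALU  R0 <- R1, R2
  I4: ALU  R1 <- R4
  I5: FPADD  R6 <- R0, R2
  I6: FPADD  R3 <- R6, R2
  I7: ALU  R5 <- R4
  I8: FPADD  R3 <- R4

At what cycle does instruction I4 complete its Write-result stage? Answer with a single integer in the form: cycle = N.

I1 -> (1, 2, 3, 4)
I2 -> (5, 6, 7, 8)  // struct: ALU busy until I1 writes@4
I3 -> (9, 10, 11, 12)  // struct: ALU busy until I2 writes@8
I4 -> (13, 14, 15, 16)  // struct: ALU busy until I3 writes@12
I5 -> (14, 15, 18, 19)
I6 -> (20, 21, 24, 25)  // struct: FPADD busy until I5 writes@19
I7 -> (21, 22, 23, 24)
I8 -> (26, 27, 30, 31)  // struct: FPADD busy until I6 writes@25

cycle = 16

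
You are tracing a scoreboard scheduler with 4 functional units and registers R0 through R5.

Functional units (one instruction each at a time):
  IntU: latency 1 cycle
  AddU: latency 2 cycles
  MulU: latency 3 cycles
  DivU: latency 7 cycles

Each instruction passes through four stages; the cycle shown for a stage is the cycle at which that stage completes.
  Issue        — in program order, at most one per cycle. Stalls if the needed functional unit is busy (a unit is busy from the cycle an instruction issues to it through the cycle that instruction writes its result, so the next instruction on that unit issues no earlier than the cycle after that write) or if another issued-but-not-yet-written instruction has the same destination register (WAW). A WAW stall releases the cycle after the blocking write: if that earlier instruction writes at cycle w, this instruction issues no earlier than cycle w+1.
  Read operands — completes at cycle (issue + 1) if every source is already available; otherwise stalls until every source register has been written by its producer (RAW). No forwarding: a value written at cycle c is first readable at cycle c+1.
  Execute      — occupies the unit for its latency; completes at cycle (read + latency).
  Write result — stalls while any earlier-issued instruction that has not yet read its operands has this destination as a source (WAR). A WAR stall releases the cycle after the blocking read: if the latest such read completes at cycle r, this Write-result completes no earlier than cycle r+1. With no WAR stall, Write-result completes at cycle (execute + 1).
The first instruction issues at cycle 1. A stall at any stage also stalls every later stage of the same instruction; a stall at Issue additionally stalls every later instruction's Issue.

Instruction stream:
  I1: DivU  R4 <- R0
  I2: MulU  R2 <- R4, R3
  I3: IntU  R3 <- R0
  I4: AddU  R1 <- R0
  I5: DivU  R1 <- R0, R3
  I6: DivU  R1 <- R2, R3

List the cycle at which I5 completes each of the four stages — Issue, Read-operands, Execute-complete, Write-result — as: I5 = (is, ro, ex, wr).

I5 = (11, 13, 20, 21)

I1  is:1  ro:2  ex:9  wr:10
I2  is:2  ro:11  ex:14  wr:15  — RAW R4: wait I1 write@10
I3  is:3  ro:4  ex:5  wr:12  — WAR R3: wait I2 read@11
I4  is:4  ro:5  ex:7  wr:8
I5  is:11  ro:13  ex:20  wr:21  — struct: DivU busy until I1 writes@10, RAW R3: wait I3 write@12
I6  is:22  ro:23  ex:30  wr:31  — struct: DivU busy until I5 writes@21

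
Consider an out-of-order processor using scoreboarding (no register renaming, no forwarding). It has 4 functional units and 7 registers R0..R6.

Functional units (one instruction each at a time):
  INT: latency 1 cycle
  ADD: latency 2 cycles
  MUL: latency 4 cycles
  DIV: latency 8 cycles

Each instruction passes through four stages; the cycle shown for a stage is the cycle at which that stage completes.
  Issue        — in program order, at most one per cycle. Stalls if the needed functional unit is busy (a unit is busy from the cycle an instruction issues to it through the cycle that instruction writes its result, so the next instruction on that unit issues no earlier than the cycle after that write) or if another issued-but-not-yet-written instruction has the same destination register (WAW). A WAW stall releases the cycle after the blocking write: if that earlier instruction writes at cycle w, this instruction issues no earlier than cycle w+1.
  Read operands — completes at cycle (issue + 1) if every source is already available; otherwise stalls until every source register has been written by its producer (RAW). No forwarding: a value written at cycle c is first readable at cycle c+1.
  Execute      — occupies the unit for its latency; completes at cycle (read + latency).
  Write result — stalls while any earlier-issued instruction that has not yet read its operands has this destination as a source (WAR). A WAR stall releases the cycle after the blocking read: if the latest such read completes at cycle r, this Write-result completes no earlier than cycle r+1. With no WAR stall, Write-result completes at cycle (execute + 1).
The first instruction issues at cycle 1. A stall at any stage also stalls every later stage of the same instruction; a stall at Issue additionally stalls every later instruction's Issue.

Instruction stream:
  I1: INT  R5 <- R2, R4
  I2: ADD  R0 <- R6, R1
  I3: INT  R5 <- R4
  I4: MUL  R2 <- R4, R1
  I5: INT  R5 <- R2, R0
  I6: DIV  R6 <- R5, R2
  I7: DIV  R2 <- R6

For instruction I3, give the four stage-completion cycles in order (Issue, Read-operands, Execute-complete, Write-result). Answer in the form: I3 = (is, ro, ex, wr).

cycle 1: I1 dispatched to INT
cycle 2: I1 operands ready; I2 dispatched to ADD
cycle 3: I1 complete; I2 operands ready
cycle 4: R5←I1
cycle 5: I2 complete; I3 dispatched to INT
cycle 6: R0←I2; I3 operands ready; I4 dispatched to MUL
cycle 7: I3 complete; I4 operands ready
cycle 8: R5←I3
cycle 9: I5 dispatched to INT
cycle 10: I6 dispatched to DIV
cycle 11: I4 complete
cycle 12: R2←I4
cycle 13: I5 operands ready
cycle 14: I5 complete
cycle 15: R5←I5
cycle 16: I6 operands ready
cycle 24: I6 complete
cycle 25: R6←I6
cycle 26: I7 dispatched to DIV
cycle 27: I7 operands ready
cycle 35: I7 complete
cycle 36: R2←I7

I3 = (5, 6, 7, 8)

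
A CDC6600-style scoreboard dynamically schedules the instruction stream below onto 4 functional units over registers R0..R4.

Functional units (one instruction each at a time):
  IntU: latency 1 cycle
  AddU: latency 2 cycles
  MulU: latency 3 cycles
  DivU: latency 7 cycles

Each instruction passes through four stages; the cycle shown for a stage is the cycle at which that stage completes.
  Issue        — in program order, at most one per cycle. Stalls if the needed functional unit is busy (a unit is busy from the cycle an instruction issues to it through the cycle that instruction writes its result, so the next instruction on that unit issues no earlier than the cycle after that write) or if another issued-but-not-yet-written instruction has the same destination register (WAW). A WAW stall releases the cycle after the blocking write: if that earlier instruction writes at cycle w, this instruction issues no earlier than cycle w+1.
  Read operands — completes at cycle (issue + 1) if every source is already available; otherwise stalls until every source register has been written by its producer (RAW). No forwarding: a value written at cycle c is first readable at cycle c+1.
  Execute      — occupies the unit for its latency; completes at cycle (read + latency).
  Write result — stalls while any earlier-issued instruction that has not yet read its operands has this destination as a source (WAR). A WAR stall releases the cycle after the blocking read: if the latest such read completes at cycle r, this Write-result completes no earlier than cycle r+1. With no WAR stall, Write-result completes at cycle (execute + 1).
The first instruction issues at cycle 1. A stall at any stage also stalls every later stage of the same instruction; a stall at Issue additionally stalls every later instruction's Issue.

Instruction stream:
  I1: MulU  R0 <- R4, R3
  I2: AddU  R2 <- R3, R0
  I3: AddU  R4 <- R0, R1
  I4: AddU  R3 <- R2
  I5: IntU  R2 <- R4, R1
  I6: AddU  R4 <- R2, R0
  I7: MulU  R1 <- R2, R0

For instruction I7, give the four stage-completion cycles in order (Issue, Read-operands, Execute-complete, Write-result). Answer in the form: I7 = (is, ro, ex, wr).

I7 = (22, 23, 26, 27)

cycle 1: issue I1 (MulU)
cycle 2: I1 read-ops · issue I2 (AddU)
cycle 5: I1 finished on MulU
cycle 6: I1→R0
cycle 7: I2 read-ops
cycle 9: I2 finished on AddU
cycle 10: I2→R2
cycle 11: issue I3 (AddU)
cycle 12: I3 read-ops
cycle 14: I3 finished on AddU
cycle 15: I3→R4
cycle 16: issue I4 (AddU)
cycle 17: I4 read-ops · issue I5 (IntU)
cycle 18: I5 read-ops
cycle 19: I4 finished on AddU · I5 finished on IntU
cycle 20: I4→R3 · I5→R2
cycle 21: issue I6 (AddU)
cycle 22: I6 read-ops · issue I7 (MulU)
cycle 23: I7 read-ops
cycle 24: I6 finished on AddU
cycle 25: I6→R4
cycle 26: I7 finished on MulU
cycle 27: I7→R1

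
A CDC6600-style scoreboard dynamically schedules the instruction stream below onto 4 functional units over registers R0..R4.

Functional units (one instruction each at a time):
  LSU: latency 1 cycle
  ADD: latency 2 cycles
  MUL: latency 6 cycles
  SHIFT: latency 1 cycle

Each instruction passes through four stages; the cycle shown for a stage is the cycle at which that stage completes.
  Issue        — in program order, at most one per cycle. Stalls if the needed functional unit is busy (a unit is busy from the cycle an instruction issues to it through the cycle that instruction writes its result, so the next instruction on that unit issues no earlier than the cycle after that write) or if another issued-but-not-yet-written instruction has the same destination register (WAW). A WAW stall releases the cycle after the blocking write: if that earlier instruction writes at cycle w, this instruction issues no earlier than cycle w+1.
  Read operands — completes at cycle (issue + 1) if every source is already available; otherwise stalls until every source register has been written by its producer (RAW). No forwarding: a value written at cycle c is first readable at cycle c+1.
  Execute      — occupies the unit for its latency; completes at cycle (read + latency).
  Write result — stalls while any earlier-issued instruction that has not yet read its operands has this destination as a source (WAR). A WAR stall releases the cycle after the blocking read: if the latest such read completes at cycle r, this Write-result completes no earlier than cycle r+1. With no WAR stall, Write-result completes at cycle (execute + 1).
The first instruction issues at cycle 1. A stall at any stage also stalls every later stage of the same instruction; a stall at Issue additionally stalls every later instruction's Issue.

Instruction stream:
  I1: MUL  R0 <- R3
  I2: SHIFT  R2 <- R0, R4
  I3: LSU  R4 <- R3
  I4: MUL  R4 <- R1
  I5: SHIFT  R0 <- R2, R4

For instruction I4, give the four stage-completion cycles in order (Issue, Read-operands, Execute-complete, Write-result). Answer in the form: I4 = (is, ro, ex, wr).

I4 = (12, 13, 19, 20)

[1] I1→MUL
[2] I1 RO | I2→SHIFT
[3] I3→LSU
[4] I3 RO
[5] I3 EX
[8] I1 EX
[9] I1 WR R0
[10] I2 RO
[11] I2 EX | I3 WR R4
[12] I2 WR R2 | I4→MUL
[13] I4 RO | I5→SHIFT
[19] I4 EX
[20] I4 WR R4
[21] I5 RO
[22] I5 EX
[23] I5 WR R0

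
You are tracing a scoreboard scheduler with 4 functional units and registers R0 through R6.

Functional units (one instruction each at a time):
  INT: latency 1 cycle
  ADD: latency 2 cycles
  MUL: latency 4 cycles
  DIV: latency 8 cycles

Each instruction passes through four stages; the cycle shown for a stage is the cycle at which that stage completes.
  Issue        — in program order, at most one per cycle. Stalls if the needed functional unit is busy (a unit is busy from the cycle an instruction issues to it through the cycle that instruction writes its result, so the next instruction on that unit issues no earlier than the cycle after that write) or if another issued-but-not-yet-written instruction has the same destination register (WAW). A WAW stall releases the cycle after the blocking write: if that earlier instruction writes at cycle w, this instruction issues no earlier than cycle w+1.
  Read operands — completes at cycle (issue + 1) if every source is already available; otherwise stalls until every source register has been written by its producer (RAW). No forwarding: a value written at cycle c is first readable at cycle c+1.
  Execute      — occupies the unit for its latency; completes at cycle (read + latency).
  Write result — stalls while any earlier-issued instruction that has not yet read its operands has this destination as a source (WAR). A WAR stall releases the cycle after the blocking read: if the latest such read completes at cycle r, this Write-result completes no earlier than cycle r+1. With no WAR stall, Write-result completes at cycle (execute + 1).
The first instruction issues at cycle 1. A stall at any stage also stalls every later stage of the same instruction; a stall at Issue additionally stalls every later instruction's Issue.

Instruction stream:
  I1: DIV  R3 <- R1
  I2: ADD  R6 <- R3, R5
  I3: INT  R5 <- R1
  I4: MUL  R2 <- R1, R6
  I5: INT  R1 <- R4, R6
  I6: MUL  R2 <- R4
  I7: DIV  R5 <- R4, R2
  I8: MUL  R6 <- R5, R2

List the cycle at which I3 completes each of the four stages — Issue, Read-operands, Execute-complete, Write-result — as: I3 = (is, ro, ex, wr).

[1] I1→DIV
[2] I1 RO | I2→ADD
[3] I3→INT
[4] I3 RO | I4→MUL
[5] I3 EX
[10] I1 EX
[11] I1 WR R3
[12] I2 RO
[13] I3 WR R5
[14] I2 EX | I5→INT
[15] I2 WR R6
[16] I4 RO | I5 RO
[17] I5 EX
[18] I5 WR R1
[20] I4 EX
[21] I4 WR R2
[22] I6→MUL
[23] I6 RO | I7→DIV
[27] I6 EX
[28] I6 WR R2
[29] I7 RO | I8→MUL
[37] I7 EX
[38] I7 WR R5
[39] I8 RO
[43] I8 EX
[44] I8 WR R6

I3 = (3, 4, 5, 13)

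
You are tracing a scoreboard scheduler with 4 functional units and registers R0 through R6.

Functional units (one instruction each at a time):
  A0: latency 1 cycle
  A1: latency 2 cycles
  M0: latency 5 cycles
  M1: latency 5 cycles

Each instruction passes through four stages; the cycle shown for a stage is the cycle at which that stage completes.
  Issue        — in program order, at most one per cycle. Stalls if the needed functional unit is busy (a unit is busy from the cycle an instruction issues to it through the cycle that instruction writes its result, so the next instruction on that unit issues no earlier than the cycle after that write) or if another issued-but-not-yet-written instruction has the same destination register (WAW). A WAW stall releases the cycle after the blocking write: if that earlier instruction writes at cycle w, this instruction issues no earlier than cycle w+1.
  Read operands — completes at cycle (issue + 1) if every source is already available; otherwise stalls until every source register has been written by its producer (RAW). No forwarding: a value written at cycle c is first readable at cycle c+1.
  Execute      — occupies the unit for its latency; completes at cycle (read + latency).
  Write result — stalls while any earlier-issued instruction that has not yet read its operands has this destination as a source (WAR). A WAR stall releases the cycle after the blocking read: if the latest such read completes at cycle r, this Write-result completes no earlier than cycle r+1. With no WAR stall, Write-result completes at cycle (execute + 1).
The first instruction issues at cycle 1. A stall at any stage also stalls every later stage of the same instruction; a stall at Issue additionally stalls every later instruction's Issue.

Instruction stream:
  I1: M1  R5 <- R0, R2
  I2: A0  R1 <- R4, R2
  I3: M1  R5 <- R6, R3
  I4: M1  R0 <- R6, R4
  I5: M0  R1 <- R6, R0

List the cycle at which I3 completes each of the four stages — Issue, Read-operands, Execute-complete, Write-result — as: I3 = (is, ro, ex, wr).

[1] issue I1 (M1)
[2] I1 read-ops, issue I2 (A0)
[3] I2 read-ops
[4] I2 finished on A0
[5] I2→R1
[7] I1 finished on M1
[8] I1→R5
[9] issue I3 (M1)
[10] I3 read-ops
[15] I3 finished on M1
[16] I3→R5
[17] issue I4 (M1)
[18] I4 read-ops, issue I5 (M0)
[23] I4 finished on M1
[24] I4→R0
[25] I5 read-ops
[30] I5 finished on M0
[31] I5→R1

I3 = (9, 10, 15, 16)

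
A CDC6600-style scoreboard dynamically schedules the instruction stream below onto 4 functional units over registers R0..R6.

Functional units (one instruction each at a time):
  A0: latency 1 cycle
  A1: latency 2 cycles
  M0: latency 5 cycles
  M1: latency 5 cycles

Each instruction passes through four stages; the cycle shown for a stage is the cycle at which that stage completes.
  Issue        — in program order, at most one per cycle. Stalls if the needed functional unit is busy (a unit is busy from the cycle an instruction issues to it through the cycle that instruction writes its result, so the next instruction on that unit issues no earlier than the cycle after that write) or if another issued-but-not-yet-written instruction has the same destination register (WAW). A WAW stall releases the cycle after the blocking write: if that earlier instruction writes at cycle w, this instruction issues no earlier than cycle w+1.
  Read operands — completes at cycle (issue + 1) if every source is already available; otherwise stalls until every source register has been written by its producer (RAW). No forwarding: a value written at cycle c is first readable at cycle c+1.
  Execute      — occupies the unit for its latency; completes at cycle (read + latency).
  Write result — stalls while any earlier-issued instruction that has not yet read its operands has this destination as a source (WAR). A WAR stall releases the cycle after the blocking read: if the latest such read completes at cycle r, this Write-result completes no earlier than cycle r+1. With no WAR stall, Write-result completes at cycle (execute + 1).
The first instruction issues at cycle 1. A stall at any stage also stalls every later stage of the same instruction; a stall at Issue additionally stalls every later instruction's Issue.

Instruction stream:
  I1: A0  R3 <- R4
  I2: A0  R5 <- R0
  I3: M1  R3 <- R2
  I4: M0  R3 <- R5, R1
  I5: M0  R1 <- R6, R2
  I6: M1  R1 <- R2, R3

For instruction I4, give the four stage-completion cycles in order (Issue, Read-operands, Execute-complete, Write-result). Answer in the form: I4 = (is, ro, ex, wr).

t=1  I1 issues→A0
t=2  I1 reads
t=3  I1 exec-done
t=4  I1 writes R3
t=5  I2 issues→A0
t=6  I2 reads; I3 issues→M1
t=7  I2 exec-done; I3 reads
t=8  I2 writes R5
t=12  I3 exec-done
t=13  I3 writes R3
t=14  I4 issues→M0
t=15  I4 reads
t=20  I4 exec-done
t=21  I4 writes R3
t=22  I5 issues→M0
t=23  I5 reads
t=28  I5 exec-done
t=29  I5 writes R1
t=30  I6 issues→M1
t=31  I6 reads
t=36  I6 exec-done
t=37  I6 writes R1

I4 = (14, 15, 20, 21)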